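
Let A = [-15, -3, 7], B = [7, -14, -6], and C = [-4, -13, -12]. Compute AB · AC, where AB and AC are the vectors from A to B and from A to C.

AB = B − A = (22, -11, -13)
AC = C − A = (11, -10, -19)
AB · AC = 22·11 + (-11)·(-10) + (-13)·(-19) = 242 + 110 + 247 = 599

599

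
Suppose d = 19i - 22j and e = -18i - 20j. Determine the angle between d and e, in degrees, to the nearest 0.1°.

82.8

d · e = 19·(-18) + (-22)·(-20) = -342 + 440 = 98
|d|² = 361 + 484 = 845,  |d| = √845 ≈ 29.068884
|e|² = 324 + 400 = 724,  |e| = √724 ≈ 26.907248
cos θ = 98 / (29.068884 · 26.907248) ≈ 0.12529
θ = arccos(0.12529) ≈ 82.8°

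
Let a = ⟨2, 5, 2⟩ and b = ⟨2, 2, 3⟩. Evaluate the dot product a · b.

a · b = 2·2 + 5·2 + 2·3 = 4 + 10 + 6 = 20

20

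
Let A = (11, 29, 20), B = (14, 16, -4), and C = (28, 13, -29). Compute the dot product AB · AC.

AB = B − A = (3, -13, -24)
AC = C − A = (17, -16, -49)
AB · AC = 3·17 + (-13)·(-16) + (-24)·(-49) = 51 + 208 + 1176 = 1435

1435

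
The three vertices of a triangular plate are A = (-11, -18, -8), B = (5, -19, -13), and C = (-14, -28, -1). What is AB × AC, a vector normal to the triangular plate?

(-57, -97, -163)

AB = (16, -1, -5)
AC = (-3, -10, 7)
i: (-1)·7 - (-5)·(-10) = -7 - 50 = -57
j: (-5)·(-3) - 16·7 = 15 - 112 = -97
k: 16·(-10) - (-1)·(-3) = -160 - 3 = -163
AB × AC = (-57, -97, -163)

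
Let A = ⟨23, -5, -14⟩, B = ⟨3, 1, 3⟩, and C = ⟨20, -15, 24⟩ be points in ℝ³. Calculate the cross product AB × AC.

(398, 709, 218)

AB = (-20, 6, 17)
AC = (-3, -10, 38)
i: 6·38 - 17·(-10) = 228 - (-170) = 398
j: 17·(-3) - (-20)·38 = -51 - (-760) = 709
k: (-20)·(-10) - 6·(-3) = 200 - (-18) = 218
AB × AC = (398, 709, 218)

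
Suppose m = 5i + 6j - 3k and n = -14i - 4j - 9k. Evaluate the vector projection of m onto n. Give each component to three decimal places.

m · n = 5·(-14) + 6·(-4) + (-3)·(-9) = -70 - 24 + 27 = -67
|n|² = 196 + 16 + 81 = 293
proj_n m = (-67/293) · (-14, -4, -9) ≈ (3.201, 0.915, 2.058)

(3.201, 0.915, 2.058)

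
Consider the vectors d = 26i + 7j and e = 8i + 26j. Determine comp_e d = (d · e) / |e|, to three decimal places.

14.337

d · e = 26·8 + 7·26 = 208 + 182 = 390
|e| = √(64 + 676) = √740 ≈ 27.2029
comp_e d = 390 / √740 ≈ 14.337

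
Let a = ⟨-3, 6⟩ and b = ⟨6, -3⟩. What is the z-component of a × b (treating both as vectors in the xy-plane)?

(-3)·(-3) - 6·6 = 9 - 36 = -27

-27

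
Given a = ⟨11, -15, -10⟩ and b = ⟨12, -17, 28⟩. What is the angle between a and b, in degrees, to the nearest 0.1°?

81.6

a · b = 11·12 + (-15)·(-17) + (-10)·28 = 132 + 255 - 280 = 107
|a|² = 121 + 225 + 100 = 446,  |a| = √446 ≈ 21.118712
|b|² = 144 + 289 + 784 = 1217,  |b| = √1217 ≈ 34.885527
cos θ = 107 / (21.118712 · 34.885527) ≈ 0.14523
θ = arccos(0.14523) ≈ 81.6°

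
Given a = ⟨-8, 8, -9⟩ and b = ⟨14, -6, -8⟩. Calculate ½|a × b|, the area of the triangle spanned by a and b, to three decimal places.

116.319

i: 8·(-8) - (-9)·(-6) = -64 - 54 = -118
j: (-9)·14 - (-8)·(-8) = -126 - 64 = -190
k: (-8)·(-6) - 8·14 = 48 - 112 = -64
a × b = (-118, -190, -64)
|a × b| = √((-118)² + (-190)² + (-64)²) = √54120 ≈ 232.6371
area = ½ · 232.6371 ≈ 116.319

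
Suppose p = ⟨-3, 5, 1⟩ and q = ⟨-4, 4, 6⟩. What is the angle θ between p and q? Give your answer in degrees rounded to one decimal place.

38.8

p · q = (-3)·(-4) + 5·4 + 1·6 = 12 + 20 + 6 = 38
|p|² = 9 + 25 + 1 = 35,  |p| = √35 ≈ 5.916080
|q|² = 16 + 16 + 36 = 68,  |q| = √68 ≈ 8.246211
cos θ = 38 / (5.916080 · 8.246211) ≈ 0.77892
θ = arccos(0.77892) ≈ 38.8°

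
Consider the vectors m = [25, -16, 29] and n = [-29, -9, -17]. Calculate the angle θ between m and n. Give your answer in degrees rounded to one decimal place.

138.1

m · n = 25·(-29) + (-16)·(-9) + 29·(-17) = -725 + 144 - 493 = -1074
|m|² = 625 + 256 + 841 = 1722,  |m| = √1722 ≈ 41.496988
|n|² = 841 + 81 + 289 = 1211,  |n| = √1211 ≈ 34.799425
cos θ = -1074 / (41.496988 · 34.799425) ≈ -0.74373
θ = arccos(-0.74373) ≈ 138.1°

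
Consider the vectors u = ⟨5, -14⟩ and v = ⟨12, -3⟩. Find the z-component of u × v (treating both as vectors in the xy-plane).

5·(-3) - (-14)·12 = -15 - (-168) = 153

153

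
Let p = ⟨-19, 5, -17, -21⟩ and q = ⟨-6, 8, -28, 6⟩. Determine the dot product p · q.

504

p · q = (-19)·(-6) + 5·8 + (-17)·(-28) + (-21)·6 = 114 + 40 + 476 - 126 = 504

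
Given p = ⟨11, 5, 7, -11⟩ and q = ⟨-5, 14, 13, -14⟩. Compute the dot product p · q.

260

p · q = 11·(-5) + 5·14 + 7·13 + (-11)·(-14) = -55 + 70 + 91 + 154 = 260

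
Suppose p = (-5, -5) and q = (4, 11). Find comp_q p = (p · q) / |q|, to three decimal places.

-6.408

p · q = (-5)·4 + (-5)·11 = -20 - 55 = -75
|q| = √(16 + 121) = √137 ≈ 11.7047
comp_q p = -75 / √137 ≈ -6.408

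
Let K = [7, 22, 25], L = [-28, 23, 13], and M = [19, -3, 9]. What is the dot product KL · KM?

-253

KL = L − K = (-35, 1, -12)
KM = M − K = (12, -25, -16)
KL · KM = (-35)·12 + 1·(-25) + (-12)·(-16) = -420 - 25 + 192 = -253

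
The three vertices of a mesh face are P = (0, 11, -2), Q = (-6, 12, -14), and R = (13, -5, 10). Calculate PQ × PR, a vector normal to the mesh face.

PQ = (-6, 1, -12)
PR = (13, -16, 12)
i: 1·12 - (-12)·(-16) = 12 - 192 = -180
j: (-12)·13 - (-6)·12 = -156 - (-72) = -84
k: (-6)·(-16) - 1·13 = 96 - 13 = 83
PQ × PR = (-180, -84, 83)

(-180, -84, 83)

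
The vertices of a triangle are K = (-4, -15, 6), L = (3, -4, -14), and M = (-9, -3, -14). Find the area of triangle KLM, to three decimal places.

KL = (7, 11, -20),  KM = (-5, 12, -20)
i: 11·(-20) - (-20)·12 = -220 - (-240) = 20
j: (-20)·(-5) - 7·(-20) = 100 - (-140) = 240
k: 7·12 - 11·(-5) = 84 - (-55) = 139
KL × KM = (20, 240, 139)
|KL × KM| = √77321 ≈ 278.0665
area = ½ · 278.0665 ≈ 139.033

139.033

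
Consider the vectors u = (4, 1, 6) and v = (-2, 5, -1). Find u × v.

i: 1·(-1) - 6·5 = -1 - 30 = -31
j: 6·(-2) - 4·(-1) = -12 - (-4) = -8
k: 4·5 - 1·(-2) = 20 - (-2) = 22
u × v = (-31, -8, 22)

(-31, -8, 22)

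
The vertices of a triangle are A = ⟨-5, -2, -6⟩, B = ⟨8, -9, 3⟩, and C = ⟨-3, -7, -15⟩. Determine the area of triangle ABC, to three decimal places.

AB = (13, -7, 9),  AC = (2, -5, -9)
i: (-7)·(-9) - 9·(-5) = 63 - (-45) = 108
j: 9·2 - 13·(-9) = 18 - (-117) = 135
k: 13·(-5) - (-7)·2 = -65 - (-14) = -51
AB × AC = (108, 135, -51)
|AB × AC| = √32490 ≈ 180.2498
area = ½ · 180.2498 ≈ 90.125

90.125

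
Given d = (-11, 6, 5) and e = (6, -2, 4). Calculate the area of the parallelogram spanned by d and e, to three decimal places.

82.632

i: 6·4 - 5·(-2) = 24 - (-10) = 34
j: 5·6 - (-11)·4 = 30 - (-44) = 74
k: (-11)·(-2) - 6·6 = 22 - 36 = -14
d × e = (34, 74, -14)
|d × e| = √(34² + 74² + (-14)²) = √6828 ≈ 82.6317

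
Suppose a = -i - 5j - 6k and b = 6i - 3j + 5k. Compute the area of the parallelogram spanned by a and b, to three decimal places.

i: (-5)·5 - (-6)·(-3) = -25 - 18 = -43
j: (-6)·6 - (-1)·5 = -36 - (-5) = -31
k: (-1)·(-3) - (-5)·6 = 3 - (-30) = 33
a × b = (-43, -31, 33)
|a × b| = √((-43)² + (-31)² + 33²) = √3899 ≈ 62.4420

62.442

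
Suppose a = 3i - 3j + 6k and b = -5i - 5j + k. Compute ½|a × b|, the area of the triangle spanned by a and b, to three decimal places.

i: (-3)·1 - 6·(-5) = -3 - (-30) = 27
j: 6·(-5) - 3·1 = -30 - 3 = -33
k: 3·(-5) - (-3)·(-5) = -15 - 15 = -30
a × b = (27, -33, -30)
|a × b| = √(27² + (-33)² + (-30)²) = √2718 ≈ 52.1344
area = ½ · 52.1344 ≈ 26.067

26.067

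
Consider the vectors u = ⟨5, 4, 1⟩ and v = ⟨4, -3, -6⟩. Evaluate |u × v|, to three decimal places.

i: 4·(-6) - 1·(-3) = -24 - (-3) = -21
j: 1·4 - 5·(-6) = 4 - (-30) = 34
k: 5·(-3) - 4·4 = -15 - 16 = -31
u × v = (-21, 34, -31)
|u × v| = √((-21)² + 34² + (-31)²) = √2558 ≈ 50.5767

50.577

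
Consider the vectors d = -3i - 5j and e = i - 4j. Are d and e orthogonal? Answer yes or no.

no

d · e = (-3)·1 + (-5)·(-4) = -3 + 20 = 17
Nonzero, so the vectors are not orthogonal.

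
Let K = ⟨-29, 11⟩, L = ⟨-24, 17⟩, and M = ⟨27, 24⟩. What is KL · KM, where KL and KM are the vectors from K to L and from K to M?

358

KL = L − K = (5, 6)
KM = M − K = (56, 13)
KL · KM = 5·56 + 6·13 = 280 + 78 = 358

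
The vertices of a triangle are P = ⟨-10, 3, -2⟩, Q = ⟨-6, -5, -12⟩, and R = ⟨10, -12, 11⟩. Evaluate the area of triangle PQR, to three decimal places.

185.755

PQ = (4, -8, -10),  PR = (20, -15, 13)
i: (-8)·13 - (-10)·(-15) = -104 - 150 = -254
j: (-10)·20 - 4·13 = -200 - 52 = -252
k: 4·(-15) - (-8)·20 = -60 - (-160) = 100
PQ × PR = (-254, -252, 100)
|PQ × PR| = √138020 ≈ 371.5104
area = ½ · 371.5104 ≈ 185.755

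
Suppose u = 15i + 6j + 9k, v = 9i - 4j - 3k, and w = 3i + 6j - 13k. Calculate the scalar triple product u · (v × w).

v × w:
i: (-4)·(-13) - (-3)·6 = 52 - (-18) = 70
j: (-3)·3 - 9·(-13) = -9 - (-117) = 108
k: 9·6 - (-4)·3 = 54 - (-12) = 66
v × w = (70, 108, 66)
u · (v × w) = 15·70 + 6·108 + 9·66 = 1050 + 648 + 594 = 2292

2292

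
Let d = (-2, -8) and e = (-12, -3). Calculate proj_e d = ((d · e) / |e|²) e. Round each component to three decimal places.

d · e = (-2)·(-12) + (-8)·(-3) = 24 + 24 = 48
|e|² = 144 + 9 = 153
proj_e d = (48/153) · (-12, -3) ≈ (-3.765, -0.941)

(-3.765, -0.941)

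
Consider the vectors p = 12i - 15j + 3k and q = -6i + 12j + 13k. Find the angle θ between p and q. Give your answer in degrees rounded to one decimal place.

p · q = 12·(-6) + (-15)·12 + 3·13 = -72 - 180 + 39 = -213
|p|² = 144 + 225 + 9 = 378,  |p| = √378 ≈ 19.442222
|q|² = 36 + 144 + 169 = 349,  |q| = √349 ≈ 18.681542
cos θ = -213 / (19.442222 · 18.681542) ≈ -0.58644
θ = arccos(-0.58644) ≈ 125.9°

125.9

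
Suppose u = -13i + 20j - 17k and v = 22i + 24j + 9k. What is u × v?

(588, -257, -752)

i: 20·9 - (-17)·24 = 180 - (-408) = 588
j: (-17)·22 - (-13)·9 = -374 - (-117) = -257
k: (-13)·24 - 20·22 = -312 - 440 = -752
u × v = (588, -257, -752)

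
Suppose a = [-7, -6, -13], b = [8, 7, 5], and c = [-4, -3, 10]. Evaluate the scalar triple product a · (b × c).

-47

b × c:
i: 7·10 - 5·(-3) = 70 - (-15) = 85
j: 5·(-4) - 8·10 = -20 - 80 = -100
k: 8·(-3) - 7·(-4) = -24 - (-28) = 4
b × c = (85, -100, 4)
a · (b × c) = (-7)·85 + (-6)·(-100) + (-13)·4 = -595 + 600 - 52 = -47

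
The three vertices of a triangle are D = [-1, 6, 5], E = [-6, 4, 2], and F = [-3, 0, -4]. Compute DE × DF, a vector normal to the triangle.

(0, -39, 26)

DE = (-5, -2, -3)
DF = (-2, -6, -9)
i: (-2)·(-9) - (-3)·(-6) = 18 - 18 = 0
j: (-3)·(-2) - (-5)·(-9) = 6 - 45 = -39
k: (-5)·(-6) - (-2)·(-2) = 30 - 4 = 26
DE × DF = (0, -39, 26)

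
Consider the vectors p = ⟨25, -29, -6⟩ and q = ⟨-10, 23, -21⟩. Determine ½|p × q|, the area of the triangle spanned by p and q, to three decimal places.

i: (-29)·(-21) - (-6)·23 = 609 - (-138) = 747
j: (-6)·(-10) - 25·(-21) = 60 - (-525) = 585
k: 25·23 - (-29)·(-10) = 575 - 290 = 285
p × q = (747, 585, 285)
|p × q| = √(747² + 585² + 285²) = √981459 ≈ 990.6861
area = ½ · 990.6861 ≈ 495.343

495.343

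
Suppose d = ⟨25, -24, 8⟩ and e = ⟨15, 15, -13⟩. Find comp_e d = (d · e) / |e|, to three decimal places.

-3.577

d · e = 25·15 + (-24)·15 + 8·(-13) = 375 - 360 - 104 = -89
|e| = √(225 + 225 + 169) = √619 ≈ 24.8797
comp_e d = -89 / √619 ≈ -3.577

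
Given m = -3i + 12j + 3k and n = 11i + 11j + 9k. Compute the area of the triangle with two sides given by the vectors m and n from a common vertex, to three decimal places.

i: 12·9 - 3·11 = 108 - 33 = 75
j: 3·11 - (-3)·9 = 33 - (-27) = 60
k: (-3)·11 - 12·11 = -33 - 132 = -165
m × n = (75, 60, -165)
|m × n| = √(75² + 60² + (-165)²) = √36450 ≈ 190.9188
area = ½ · 190.9188 ≈ 95.459

95.459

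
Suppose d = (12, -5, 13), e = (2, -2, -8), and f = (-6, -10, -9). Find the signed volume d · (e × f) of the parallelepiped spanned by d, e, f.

e × f:
i: (-2)·(-9) - (-8)·(-10) = 18 - 80 = -62
j: (-8)·(-6) - 2·(-9) = 48 - (-18) = 66
k: 2·(-10) - (-2)·(-6) = -20 - 12 = -32
e × f = (-62, 66, -32)
d · (e × f) = 12·(-62) + (-5)·66 + 13·(-32) = -744 - 330 - 416 = -1490

-1490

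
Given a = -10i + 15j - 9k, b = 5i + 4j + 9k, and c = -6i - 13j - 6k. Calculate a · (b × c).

b × c:
i: 4·(-6) - 9·(-13) = -24 - (-117) = 93
j: 9·(-6) - 5·(-6) = -54 - (-30) = -24
k: 5·(-13) - 4·(-6) = -65 - (-24) = -41
b × c = (93, -24, -41)
a · (b × c) = (-10)·93 + 15·(-24) + (-9)·(-41) = -930 - 360 + 369 = -921

-921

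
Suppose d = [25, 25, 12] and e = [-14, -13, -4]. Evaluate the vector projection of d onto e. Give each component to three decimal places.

d · e = 25·(-14) + 25·(-13) + 12·(-4) = -350 - 325 - 48 = -723
|e|² = 196 + 169 + 16 = 381
proj_e d = (-723/381) · (-14, -13, -4) ≈ (26.567, 24.669, 7.591)

(26.567, 24.669, 7.591)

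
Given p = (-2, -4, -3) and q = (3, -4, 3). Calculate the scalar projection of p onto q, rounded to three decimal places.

0.171

p · q = (-2)·3 + (-4)·(-4) + (-3)·3 = -6 + 16 - 9 = 1
|q| = √(9 + 16 + 9) = √34 ≈ 5.8310
comp_q p = 1 / √34 ≈ 0.171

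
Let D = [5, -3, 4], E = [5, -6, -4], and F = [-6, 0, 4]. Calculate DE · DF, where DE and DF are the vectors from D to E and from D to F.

DE = E − D = (0, -3, -8)
DF = F − D = (-11, 3, 0)
DE · DF = 0·(-11) + (-3)·3 + (-8)·0 = 0 - 9 + 0 = -9

-9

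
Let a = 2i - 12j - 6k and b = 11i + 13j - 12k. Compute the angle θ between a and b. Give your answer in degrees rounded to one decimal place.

a · b = 2·11 + (-12)·13 + (-6)·(-12) = 22 - 156 + 72 = -62
|a|² = 4 + 144 + 36 = 184,  |a| = √184 ≈ 13.564660
|b|² = 121 + 169 + 144 = 434,  |b| = √434 ≈ 20.832667
cos θ = -62 / (13.564660 · 20.832667) ≈ -0.21940
θ = arccos(-0.21940) ≈ 102.7°

102.7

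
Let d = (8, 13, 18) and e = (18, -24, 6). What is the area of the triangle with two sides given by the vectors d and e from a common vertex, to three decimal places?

359.775

i: 13·6 - 18·(-24) = 78 - (-432) = 510
j: 18·18 - 8·6 = 324 - 48 = 276
k: 8·(-24) - 13·18 = -192 - 234 = -426
d × e = (510, 276, -426)
|d × e| = √(510² + 276² + (-426)²) = √517752 ≈ 719.5499
area = ½ · 719.5499 ≈ 359.775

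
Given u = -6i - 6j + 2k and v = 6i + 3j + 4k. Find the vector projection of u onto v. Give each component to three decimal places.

u · v = (-6)·6 + (-6)·3 + 2·4 = -36 - 18 + 8 = -46
|v|² = 36 + 9 + 16 = 61
proj_v u = (-46/61) · (6, 3, 4) ≈ (-4.525, -2.262, -3.016)

(-4.525, -2.262, -3.016)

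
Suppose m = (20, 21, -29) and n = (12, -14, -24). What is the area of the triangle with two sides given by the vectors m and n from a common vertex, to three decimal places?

i: 21·(-24) - (-29)·(-14) = -504 - 406 = -910
j: (-29)·12 - 20·(-24) = -348 - (-480) = 132
k: 20·(-14) - 21·12 = -280 - 252 = -532
m × n = (-910, 132, -532)
|m × n| = √((-910)² + 132² + (-532)²) = √1128548 ≈ 1062.3314
area = ½ · 1062.3314 ≈ 531.166

531.166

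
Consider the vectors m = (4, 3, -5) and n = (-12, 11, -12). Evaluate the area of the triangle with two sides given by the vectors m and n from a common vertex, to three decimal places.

i: 3·(-12) - (-5)·11 = -36 - (-55) = 19
j: (-5)·(-12) - 4·(-12) = 60 - (-48) = 108
k: 4·11 - 3·(-12) = 44 - (-36) = 80
m × n = (19, 108, 80)
|m × n| = √(19² + 108² + 80²) = √18425 ≈ 135.7387
area = ½ · 135.7387 ≈ 67.869

67.869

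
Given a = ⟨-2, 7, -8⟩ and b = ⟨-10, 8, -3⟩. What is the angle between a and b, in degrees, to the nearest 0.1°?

45.3

a · b = (-2)·(-10) + 7·8 + (-8)·(-3) = 20 + 56 + 24 = 100
|a|² = 4 + 49 + 64 = 117,  |a| = √117 ≈ 10.816654
|b|² = 100 + 64 + 9 = 173,  |b| = √173 ≈ 13.152946
cos θ = 100 / (10.816654 · 13.152946) ≈ 0.70288
θ = arccos(0.70288) ≈ 45.3°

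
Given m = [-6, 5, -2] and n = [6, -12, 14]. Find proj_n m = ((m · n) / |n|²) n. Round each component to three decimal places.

m · n = (-6)·6 + 5·(-12) + (-2)·14 = -36 - 60 - 28 = -124
|n|² = 36 + 144 + 196 = 376
proj_n m = (-124/376) · (6, -12, 14) ≈ (-1.979, 3.957, -4.617)

(-1.979, 3.957, -4.617)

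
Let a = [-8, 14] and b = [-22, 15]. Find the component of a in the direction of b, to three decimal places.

14.497

a · b = (-8)·(-22) + 14·15 = 176 + 210 = 386
|b| = √(484 + 225) = √709 ≈ 26.6271
comp_b a = 386 / √709 ≈ 14.497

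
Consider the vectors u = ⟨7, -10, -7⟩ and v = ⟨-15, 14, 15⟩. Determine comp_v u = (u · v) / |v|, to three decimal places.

-13.771

u · v = 7·(-15) + (-10)·14 + (-7)·15 = -105 - 140 - 105 = -350
|v| = √(225 + 196 + 225) = √646 ≈ 25.4165
comp_v u = -350 / √646 ≈ -13.771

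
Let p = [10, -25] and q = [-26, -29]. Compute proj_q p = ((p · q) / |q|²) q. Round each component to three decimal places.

(-7.970, -8.889)

p · q = 10·(-26) + (-25)·(-29) = -260 + 725 = 465
|q|² = 676 + 841 = 1517
proj_q p = (465/1517) · (-26, -29) ≈ (-7.970, -8.889)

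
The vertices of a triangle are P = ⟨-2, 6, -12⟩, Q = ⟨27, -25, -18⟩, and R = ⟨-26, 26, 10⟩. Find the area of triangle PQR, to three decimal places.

383.007

PQ = (29, -31, -6),  PR = (-24, 20, 22)
i: (-31)·22 - (-6)·20 = -682 - (-120) = -562
j: (-6)·(-24) - 29·22 = 144 - 638 = -494
k: 29·20 - (-31)·(-24) = 580 - 744 = -164
PQ × PR = (-562, -494, -164)
|PQ × PR| = √586776 ≈ 766.0131
area = ½ · 766.0131 ≈ 383.007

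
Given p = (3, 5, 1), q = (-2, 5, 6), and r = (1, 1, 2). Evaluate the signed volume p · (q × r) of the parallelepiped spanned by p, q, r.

55

q × r:
i: 5·2 - 6·1 = 10 - 6 = 4
j: 6·1 - (-2)·2 = 6 - (-4) = 10
k: (-2)·1 - 5·1 = -2 - 5 = -7
q × r = (4, 10, -7)
p · (q × r) = 3·4 + 5·10 + 1·(-7) = 12 + 50 - 7 = 55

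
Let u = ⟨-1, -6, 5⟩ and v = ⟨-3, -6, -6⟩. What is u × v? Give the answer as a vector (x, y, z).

(66, -21, -12)

i: (-6)·(-6) - 5·(-6) = 36 - (-30) = 66
j: 5·(-3) - (-1)·(-6) = -15 - 6 = -21
k: (-1)·(-6) - (-6)·(-3) = 6 - 18 = -12
u × v = (66, -21, -12)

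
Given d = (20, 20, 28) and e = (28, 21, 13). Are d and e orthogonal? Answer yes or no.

no

d · e = 20·28 + 20·21 + 28·13 = 560 + 420 + 364 = 1344
Nonzero, so the vectors are not orthogonal.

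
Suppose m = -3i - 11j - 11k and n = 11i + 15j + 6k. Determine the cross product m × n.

(99, -103, 76)

i: (-11)·6 - (-11)·15 = -66 - (-165) = 99
j: (-11)·11 - (-3)·6 = -121 - (-18) = -103
k: (-3)·15 - (-11)·11 = -45 - (-121) = 76
m × n = (99, -103, 76)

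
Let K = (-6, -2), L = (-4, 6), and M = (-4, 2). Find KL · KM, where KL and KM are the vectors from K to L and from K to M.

36

KL = L − K = (2, 8)
KM = M − K = (2, 4)
KL · KM = 2·2 + 8·4 = 4 + 32 = 36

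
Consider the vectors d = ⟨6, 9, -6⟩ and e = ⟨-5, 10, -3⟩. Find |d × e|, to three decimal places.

120.075

i: 9·(-3) - (-6)·10 = -27 - (-60) = 33
j: (-6)·(-5) - 6·(-3) = 30 - (-18) = 48
k: 6·10 - 9·(-5) = 60 - (-45) = 105
d × e = (33, 48, 105)
|d × e| = √(33² + 48² + 105²) = √14418 ≈ 120.0750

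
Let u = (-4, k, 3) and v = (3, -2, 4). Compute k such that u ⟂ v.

0

u · v = (-4)·3 + k·(-2) + 3·4 = 0 - 2k
Set equal to 0: -2k = 0, so k = 0.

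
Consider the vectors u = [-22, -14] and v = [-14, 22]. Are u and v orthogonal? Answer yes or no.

u · v = (-22)·(-14) + (-14)·22 = 308 - 308 = 0
Zero, so the vectors are orthogonal.

yes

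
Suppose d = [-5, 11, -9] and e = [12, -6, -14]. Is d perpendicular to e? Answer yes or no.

yes

d · e = (-5)·12 + 11·(-6) + (-9)·(-14) = -60 - 66 + 126 = 0
Zero, so the vectors are orthogonal.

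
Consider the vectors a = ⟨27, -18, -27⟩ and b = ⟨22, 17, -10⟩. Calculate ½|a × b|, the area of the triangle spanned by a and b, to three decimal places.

i: (-18)·(-10) - (-27)·17 = 180 - (-459) = 639
j: (-27)·22 - 27·(-10) = -594 - (-270) = -324
k: 27·17 - (-18)·22 = 459 - (-396) = 855
a × b = (639, -324, 855)
|a × b| = √(639² + (-324)² + 855²) = √1244322 ≈ 1115.4918
area = ½ · 1115.4918 ≈ 557.746

557.746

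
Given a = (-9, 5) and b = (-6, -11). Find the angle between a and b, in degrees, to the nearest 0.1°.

a · b = (-9)·(-6) + 5·(-11) = 54 - 55 = -1
|a|² = 81 + 25 = 106,  |a| = √106 ≈ 10.295630
|b|² = 36 + 121 = 157,  |b| = √157 ≈ 12.529964
cos θ = -1 / (10.295630 · 12.529964) ≈ -0.00775
θ = arccos(-0.00775) ≈ 90.4°

90.4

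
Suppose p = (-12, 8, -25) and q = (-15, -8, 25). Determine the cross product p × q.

(0, 675, 216)

i: 8·25 - (-25)·(-8) = 200 - 200 = 0
j: (-25)·(-15) - (-12)·25 = 375 - (-300) = 675
k: (-12)·(-8) - 8·(-15) = 96 - (-120) = 216
p × q = (0, 675, 216)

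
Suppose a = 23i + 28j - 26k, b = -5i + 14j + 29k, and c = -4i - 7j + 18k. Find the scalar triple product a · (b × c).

7371

b × c:
i: 14·18 - 29·(-7) = 252 - (-203) = 455
j: 29·(-4) - (-5)·18 = -116 - (-90) = -26
k: (-5)·(-7) - 14·(-4) = 35 - (-56) = 91
b × c = (455, -26, 91)
a · (b × c) = 23·455 + 28·(-26) + (-26)·91 = 10465 - 728 - 2366 = 7371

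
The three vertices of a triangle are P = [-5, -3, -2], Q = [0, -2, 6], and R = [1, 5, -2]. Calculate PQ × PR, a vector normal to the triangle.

PQ = (5, 1, 8)
PR = (6, 8, 0)
i: 1·0 - 8·8 = 0 - 64 = -64
j: 8·6 - 5·0 = 48 - 0 = 48
k: 5·8 - 1·6 = 40 - 6 = 34
PQ × PR = (-64, 48, 34)

(-64, 48, 34)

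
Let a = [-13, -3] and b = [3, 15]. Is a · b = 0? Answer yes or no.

a · b = (-13)·3 + (-3)·15 = -39 - 45 = -84
Nonzero, so the vectors are not orthogonal.

no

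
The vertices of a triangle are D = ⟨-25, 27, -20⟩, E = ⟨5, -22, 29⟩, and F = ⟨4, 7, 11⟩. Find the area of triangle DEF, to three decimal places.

DE = (30, -49, 49),  DF = (29, -20, 31)
i: (-49)·31 - 49·(-20) = -1519 - (-980) = -539
j: 49·29 - 30·31 = 1421 - 930 = 491
k: 30·(-20) - (-49)·29 = -600 - (-1421) = 821
DE × DF = (-539, 491, 821)
|DE × DF| = √1205643 ≈ 1098.0178
area = ½ · 1098.0178 ≈ 549.009

549.009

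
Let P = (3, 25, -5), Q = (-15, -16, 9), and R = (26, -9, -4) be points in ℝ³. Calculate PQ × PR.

PQ = (-18, -41, 14)
PR = (23, -34, 1)
i: (-41)·1 - 14·(-34) = -41 - (-476) = 435
j: 14·23 - (-18)·1 = 322 - (-18) = 340
k: (-18)·(-34) - (-41)·23 = 612 - (-943) = 1555
PQ × PR = (435, 340, 1555)

(435, 340, 1555)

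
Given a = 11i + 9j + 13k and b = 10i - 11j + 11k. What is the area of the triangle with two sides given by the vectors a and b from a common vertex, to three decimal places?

i: 9·11 - 13·(-11) = 99 - (-143) = 242
j: 13·10 - 11·11 = 130 - 121 = 9
k: 11·(-11) - 9·10 = -121 - 90 = -211
a × b = (242, 9, -211)
|a × b| = √(242² + 9² + (-211)²) = √103166 ≈ 321.1946
area = ½ · 321.1946 ≈ 160.597

160.597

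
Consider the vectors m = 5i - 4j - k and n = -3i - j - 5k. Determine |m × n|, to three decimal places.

i: (-4)·(-5) - (-1)·(-1) = 20 - 1 = 19
j: (-1)·(-3) - 5·(-5) = 3 - (-25) = 28
k: 5·(-1) - (-4)·(-3) = -5 - 12 = -17
m × n = (19, 28, -17)
|m × n| = √(19² + 28² + (-17)²) = √1434 ≈ 37.8682

37.868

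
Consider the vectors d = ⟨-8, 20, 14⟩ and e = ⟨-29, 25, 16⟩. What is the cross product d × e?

(-30, -278, 380)

i: 20·16 - 14·25 = 320 - 350 = -30
j: 14·(-29) - (-8)·16 = -406 - (-128) = -278
k: (-8)·25 - 20·(-29) = -200 - (-580) = 380
d × e = (-30, -278, 380)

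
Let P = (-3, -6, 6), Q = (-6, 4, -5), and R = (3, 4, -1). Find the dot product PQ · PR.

159

PQ = Q − P = (-3, 10, -11)
PR = R − P = (6, 10, -7)
PQ · PR = (-3)·6 + 10·10 + (-11)·(-7) = -18 + 100 + 77 = 159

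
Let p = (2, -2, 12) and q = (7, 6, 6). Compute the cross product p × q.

(-84, 72, 26)

i: (-2)·6 - 12·6 = -12 - 72 = -84
j: 12·7 - 2·6 = 84 - 12 = 72
k: 2·6 - (-2)·7 = 12 - (-14) = 26
p × q = (-84, 72, 26)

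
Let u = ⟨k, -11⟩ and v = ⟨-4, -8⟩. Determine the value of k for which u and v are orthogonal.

u · v = k·(-4) + (-11)·(-8) = 88 - 4k
Set equal to 0: -4k = -88, so k = 22.

22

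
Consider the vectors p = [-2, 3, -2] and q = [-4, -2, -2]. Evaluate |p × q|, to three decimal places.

i: 3·(-2) - (-2)·(-2) = -6 - 4 = -10
j: (-2)·(-4) - (-2)·(-2) = 8 - 4 = 4
k: (-2)·(-2) - 3·(-4) = 4 - (-12) = 16
p × q = (-10, 4, 16)
|p × q| = √((-10)² + 4² + 16²) = √372 ≈ 19.2873

19.287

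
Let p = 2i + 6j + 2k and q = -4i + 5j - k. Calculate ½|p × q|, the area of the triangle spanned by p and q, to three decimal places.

19.026

i: 6·(-1) - 2·5 = -6 - 10 = -16
j: 2·(-4) - 2·(-1) = -8 - (-2) = -6
k: 2·5 - 6·(-4) = 10 - (-24) = 34
p × q = (-16, -6, 34)
|p × q| = √((-16)² + (-6)² + 34²) = √1448 ≈ 38.0526
area = ½ · 38.0526 ≈ 19.026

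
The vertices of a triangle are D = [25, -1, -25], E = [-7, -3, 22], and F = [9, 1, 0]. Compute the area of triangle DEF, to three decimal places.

DE = (-32, -2, 47),  DF = (-16, 2, 25)
i: (-2)·25 - 47·2 = -50 - 94 = -144
j: 47·(-16) - (-32)·25 = -752 - (-800) = 48
k: (-32)·2 - (-2)·(-16) = -64 - 32 = -96
DE × DF = (-144, 48, -96)
|DE × DF| = √32256 ≈ 179.5996
area = ½ · 179.5996 ≈ 89.800

89.800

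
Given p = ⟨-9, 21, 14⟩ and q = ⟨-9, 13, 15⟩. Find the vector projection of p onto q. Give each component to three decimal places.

p · q = (-9)·(-9) + 21·13 + 14·15 = 81 + 273 + 210 = 564
|q|² = 81 + 169 + 225 = 475
proj_q p = (564/475) · (-9, 13, 15) ≈ (-10.686, 15.436, 17.811)

(-10.686, 15.436, 17.811)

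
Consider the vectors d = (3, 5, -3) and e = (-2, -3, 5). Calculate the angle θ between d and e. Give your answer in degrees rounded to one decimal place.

d · e = 3·(-2) + 5·(-3) + (-3)·5 = -6 - 15 - 15 = -36
|d|² = 9 + 25 + 9 = 43,  |d| = √43 ≈ 6.557439
|e|² = 4 + 9 + 25 = 38,  |e| = √38 ≈ 6.164414
cos θ = -36 / (6.557439 · 6.164414) ≈ -0.89059
θ = arccos(-0.89059) ≈ 152.9°

152.9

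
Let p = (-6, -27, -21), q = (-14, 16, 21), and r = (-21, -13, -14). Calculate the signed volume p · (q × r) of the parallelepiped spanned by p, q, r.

6027

q × r:
i: 16·(-14) - 21·(-13) = -224 - (-273) = 49
j: 21·(-21) - (-14)·(-14) = -441 - 196 = -637
k: (-14)·(-13) - 16·(-21) = 182 - (-336) = 518
q × r = (49, -637, 518)
p · (q × r) = (-6)·49 + (-27)·(-637) + (-21)·518 = -294 + 17199 - 10878 = 6027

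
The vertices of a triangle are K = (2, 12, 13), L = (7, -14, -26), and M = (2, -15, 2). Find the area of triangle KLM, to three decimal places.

390.365

KL = (5, -26, -39),  KM = (0, -27, -11)
i: (-26)·(-11) - (-39)·(-27) = 286 - 1053 = -767
j: (-39)·0 - 5·(-11) = 0 - (-55) = 55
k: 5·(-27) - (-26)·0 = -135 - 0 = -135
KL × KM = (-767, 55, -135)
|KL × KM| = √609539 ≈ 780.7298
area = ½ · 780.7298 ≈ 390.365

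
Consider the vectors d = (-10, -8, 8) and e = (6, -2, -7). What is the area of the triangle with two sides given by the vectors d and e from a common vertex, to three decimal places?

50.725

i: (-8)·(-7) - 8·(-2) = 56 - (-16) = 72
j: 8·6 - (-10)·(-7) = 48 - 70 = -22
k: (-10)·(-2) - (-8)·6 = 20 - (-48) = 68
d × e = (72, -22, 68)
|d × e| = √(72² + (-22)² + 68²) = √10292 ≈ 101.4495
area = ½ · 101.4495 ≈ 50.725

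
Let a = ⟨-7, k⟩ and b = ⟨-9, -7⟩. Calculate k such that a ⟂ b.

a · b = (-7)·(-9) + k·(-7) = 63 - 7k
Set equal to 0: -7k = -63, so k = 9.

9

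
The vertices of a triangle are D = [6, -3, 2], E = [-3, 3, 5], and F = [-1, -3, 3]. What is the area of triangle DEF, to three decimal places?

22.045

DE = (-9, 6, 3),  DF = (-7, 0, 1)
i: 6·1 - 3·0 = 6 - 0 = 6
j: 3·(-7) - (-9)·1 = -21 - (-9) = -12
k: (-9)·0 - 6·(-7) = 0 - (-42) = 42
DE × DF = (6, -12, 42)
|DE × DF| = √1944 ≈ 44.0908
area = ½ · 44.0908 ≈ 22.045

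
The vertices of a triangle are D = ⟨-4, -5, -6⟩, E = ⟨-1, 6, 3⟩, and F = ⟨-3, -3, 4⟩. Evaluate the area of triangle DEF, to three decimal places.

DE = (3, 11, 9),  DF = (1, 2, 10)
i: 11·10 - 9·2 = 110 - 18 = 92
j: 9·1 - 3·10 = 9 - 30 = -21
k: 3·2 - 11·1 = 6 - 11 = -5
DE × DF = (92, -21, -5)
|DE × DF| = √8930 ≈ 94.4987
area = ½ · 94.4987 ≈ 47.249

47.249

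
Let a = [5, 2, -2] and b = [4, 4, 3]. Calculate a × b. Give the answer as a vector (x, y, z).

i: 2·3 - (-2)·4 = 6 - (-8) = 14
j: (-2)·4 - 5·3 = -8 - 15 = -23
k: 5·4 - 2·4 = 20 - 8 = 12
a × b = (14, -23, 12)

(14, -23, 12)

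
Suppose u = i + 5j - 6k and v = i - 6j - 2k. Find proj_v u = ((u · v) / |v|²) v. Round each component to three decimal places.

(-0.415, 2.488, 0.829)

u · v = 1·1 + 5·(-6) + (-6)·(-2) = 1 - 30 + 12 = -17
|v|² = 1 + 36 + 4 = 41
proj_v u = (-17/41) · (1, -6, -2) ≈ (-0.415, 2.488, 0.829)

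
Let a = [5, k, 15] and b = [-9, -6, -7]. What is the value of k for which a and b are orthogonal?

a · b = 5·(-9) + k·(-6) + 15·(-7) = -150 - 6k
Set equal to 0: -6k = 150, so k = -25.

-25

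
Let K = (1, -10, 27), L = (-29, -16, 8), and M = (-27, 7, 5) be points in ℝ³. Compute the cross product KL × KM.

KL = (-30, -6, -19)
KM = (-28, 17, -22)
i: (-6)·(-22) - (-19)·17 = 132 - (-323) = 455
j: (-19)·(-28) - (-30)·(-22) = 532 - 660 = -128
k: (-30)·17 - (-6)·(-28) = -510 - 168 = -678
KL × KM = (455, -128, -678)

(455, -128, -678)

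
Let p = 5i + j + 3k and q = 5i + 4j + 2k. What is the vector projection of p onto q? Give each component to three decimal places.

p · q = 5·5 + 1·4 + 3·2 = 25 + 4 + 6 = 35
|q|² = 25 + 16 + 4 = 45
proj_q p = (35/45) · (5, 4, 2) ≈ (3.889, 3.111, 1.556)

(3.889, 3.111, 1.556)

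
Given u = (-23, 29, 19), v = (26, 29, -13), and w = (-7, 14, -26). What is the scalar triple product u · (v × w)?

v × w:
i: 29·(-26) - (-13)·14 = -754 - (-182) = -572
j: (-13)·(-7) - 26·(-26) = 91 - (-676) = 767
k: 26·14 - 29·(-7) = 364 - (-203) = 567
v × w = (-572, 767, 567)
u · (v × w) = (-23)·(-572) + 29·767 + 19·567 = 13156 + 22243 + 10773 = 46172

46172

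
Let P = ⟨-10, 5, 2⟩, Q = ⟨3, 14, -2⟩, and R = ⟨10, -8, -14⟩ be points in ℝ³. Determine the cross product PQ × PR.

PQ = (13, 9, -4)
PR = (20, -13, -16)
i: 9·(-16) - (-4)·(-13) = -144 - 52 = -196
j: (-4)·20 - 13·(-16) = -80 - (-208) = 128
k: 13·(-13) - 9·20 = -169 - 180 = -349
PQ × PR = (-196, 128, -349)

(-196, 128, -349)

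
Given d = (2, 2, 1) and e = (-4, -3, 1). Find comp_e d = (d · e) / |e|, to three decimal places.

d · e = 2·(-4) + 2·(-3) + 1·1 = -8 - 6 + 1 = -13
|e| = √(16 + 9 + 1) = √26 ≈ 5.0990
comp_e d = -13 / √26 ≈ -2.550

-2.550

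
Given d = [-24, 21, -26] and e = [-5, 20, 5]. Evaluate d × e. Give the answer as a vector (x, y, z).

i: 21·5 - (-26)·20 = 105 - (-520) = 625
j: (-26)·(-5) - (-24)·5 = 130 - (-120) = 250
k: (-24)·20 - 21·(-5) = -480 - (-105) = -375
d × e = (625, 250, -375)

(625, 250, -375)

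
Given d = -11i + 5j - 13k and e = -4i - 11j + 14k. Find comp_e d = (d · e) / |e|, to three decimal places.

d · e = (-11)·(-4) + 5·(-11) + (-13)·14 = 44 - 55 - 182 = -193
|e| = √(16 + 121 + 196) = √333 ≈ 18.2483
comp_e d = -193 / √333 ≈ -10.576

-10.576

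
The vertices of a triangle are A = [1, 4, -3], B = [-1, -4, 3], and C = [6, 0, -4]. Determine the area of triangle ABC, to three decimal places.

32.062

AB = (-2, -8, 6),  AC = (5, -4, -1)
i: (-8)·(-1) - 6·(-4) = 8 - (-24) = 32
j: 6·5 - (-2)·(-1) = 30 - 2 = 28
k: (-2)·(-4) - (-8)·5 = 8 - (-40) = 48
AB × AC = (32, 28, 48)
|AB × AC| = √4112 ≈ 64.1249
area = ½ · 64.1249 ≈ 32.062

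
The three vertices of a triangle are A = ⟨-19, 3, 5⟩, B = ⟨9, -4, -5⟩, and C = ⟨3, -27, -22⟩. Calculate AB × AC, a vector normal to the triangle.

AB = (28, -7, -10)
AC = (22, -30, -27)
i: (-7)·(-27) - (-10)·(-30) = 189 - 300 = -111
j: (-10)·22 - 28·(-27) = -220 - (-756) = 536
k: 28·(-30) - (-7)·22 = -840 - (-154) = -686
AB × AC = (-111, 536, -686)

(-111, 536, -686)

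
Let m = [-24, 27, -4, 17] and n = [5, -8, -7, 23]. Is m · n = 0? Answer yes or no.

m · n = (-24)·5 + 27·(-8) + (-4)·(-7) + 17·23 = -120 - 216 + 28 + 391 = 83
Nonzero, so the vectors are not orthogonal.

no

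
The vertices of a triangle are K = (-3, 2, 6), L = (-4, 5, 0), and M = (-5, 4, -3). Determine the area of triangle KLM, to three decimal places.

KL = (-1, 3, -6),  KM = (-2, 2, -9)
i: 3·(-9) - (-6)·2 = -27 - (-12) = -15
j: (-6)·(-2) - (-1)·(-9) = 12 - 9 = 3
k: (-1)·2 - 3·(-2) = -2 - (-6) = 4
KL × KM = (-15, 3, 4)
|KL × KM| = √250 ≈ 15.8114
area = ½ · 15.8114 ≈ 7.906

7.906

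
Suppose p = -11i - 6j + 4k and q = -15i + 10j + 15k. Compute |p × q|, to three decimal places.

i: (-6)·15 - 4·10 = -90 - 40 = -130
j: 4·(-15) - (-11)·15 = -60 - (-165) = 105
k: (-11)·10 - (-6)·(-15) = -110 - 90 = -200
p × q = (-130, 105, -200)
|p × q| = √((-130)² + 105² + (-200)²) = √67925 ≈ 260.6243

260.624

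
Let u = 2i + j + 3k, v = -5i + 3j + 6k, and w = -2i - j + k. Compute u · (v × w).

44

v × w:
i: 3·1 - 6·(-1) = 3 - (-6) = 9
j: 6·(-2) - (-5)·1 = -12 - (-5) = -7
k: (-5)·(-1) - 3·(-2) = 5 - (-6) = 11
v × w = (9, -7, 11)
u · (v × w) = 2·9 + 1·(-7) + 3·11 = 18 - 7 + 33 = 44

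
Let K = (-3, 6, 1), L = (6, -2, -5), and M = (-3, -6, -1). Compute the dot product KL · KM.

108

KL = L − K = (9, -8, -6)
KM = M − K = (0, -12, -2)
KL · KM = 9·0 + (-8)·(-12) + (-6)·(-2) = 0 + 96 + 12 = 108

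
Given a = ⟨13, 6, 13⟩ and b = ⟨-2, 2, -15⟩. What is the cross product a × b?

i: 6·(-15) - 13·2 = -90 - 26 = -116
j: 13·(-2) - 13·(-15) = -26 - (-195) = 169
k: 13·2 - 6·(-2) = 26 - (-12) = 38
a × b = (-116, 169, 38)

(-116, 169, 38)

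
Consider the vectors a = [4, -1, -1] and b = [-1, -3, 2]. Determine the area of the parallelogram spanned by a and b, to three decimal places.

15.588

i: (-1)·2 - (-1)·(-3) = -2 - 3 = -5
j: (-1)·(-1) - 4·2 = 1 - 8 = -7
k: 4·(-3) - (-1)·(-1) = -12 - 1 = -13
a × b = (-5, -7, -13)
|a × b| = √((-5)² + (-7)² + (-13)²) = √243 ≈ 15.5885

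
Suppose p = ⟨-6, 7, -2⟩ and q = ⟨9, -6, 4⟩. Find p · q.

p · q = (-6)·9 + 7·(-6) + (-2)·4 = -54 - 42 - 8 = -104

-104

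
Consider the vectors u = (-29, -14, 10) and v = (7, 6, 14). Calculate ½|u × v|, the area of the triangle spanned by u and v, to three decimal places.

i: (-14)·14 - 10·6 = -196 - 60 = -256
j: 10·7 - (-29)·14 = 70 - (-406) = 476
k: (-29)·6 - (-14)·7 = -174 - (-98) = -76
u × v = (-256, 476, -76)
|u × v| = √((-256)² + 476² + (-76)²) = √297888 ≈ 545.7912
area = ½ · 545.7912 ≈ 272.896

272.896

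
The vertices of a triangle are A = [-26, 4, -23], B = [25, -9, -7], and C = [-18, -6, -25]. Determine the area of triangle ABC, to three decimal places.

AB = (51, -13, 16),  AC = (8, -10, -2)
i: (-13)·(-2) - 16·(-10) = 26 - (-160) = 186
j: 16·8 - 51·(-2) = 128 - (-102) = 230
k: 51·(-10) - (-13)·8 = -510 - (-104) = -406
AB × AC = (186, 230, -406)
|AB × AC| = √252332 ≈ 502.3266
area = ½ · 502.3266 ≈ 251.163

251.163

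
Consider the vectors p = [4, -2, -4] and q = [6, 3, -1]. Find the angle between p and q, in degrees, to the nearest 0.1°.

57.3

p · q = 4·6 + (-2)·3 + (-4)·(-1) = 24 - 6 + 4 = 22
|p|² = 16 + 4 + 16 = 36,  |p| = √36 ≈ 6.000000
|q|² = 36 + 9 + 1 = 46,  |q| = √46 ≈ 6.782330
cos θ = 22 / (6.000000 · 6.782330) ≈ 0.54062
θ = arccos(0.54062) ≈ 57.3°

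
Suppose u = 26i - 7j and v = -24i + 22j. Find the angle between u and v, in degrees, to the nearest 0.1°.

u · v = 26·(-24) + (-7)·22 = -624 - 154 = -778
|u|² = 676 + 49 = 725,  |u| = √725 ≈ 26.925824
|v|² = 576 + 484 = 1060,  |v| = √1060 ≈ 32.557641
cos θ = -778 / (26.925824 · 32.557641) ≈ -0.88748
θ = arccos(-0.88748) ≈ 152.6°

152.6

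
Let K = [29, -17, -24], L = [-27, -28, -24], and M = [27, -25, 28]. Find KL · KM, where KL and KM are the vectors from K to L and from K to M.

KL = L − K = (-56, -11, 0)
KM = M − K = (-2, -8, 52)
KL · KM = (-56)·(-2) + (-11)·(-8) + 0·52 = 112 + 88 + 0 = 200

200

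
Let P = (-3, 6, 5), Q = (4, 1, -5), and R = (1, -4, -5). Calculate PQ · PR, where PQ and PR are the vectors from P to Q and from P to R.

PQ = Q − P = (7, -5, -10)
PR = R − P = (4, -10, -10)
PQ · PR = 7·4 + (-5)·(-10) + (-10)·(-10) = 28 + 50 + 100 = 178

178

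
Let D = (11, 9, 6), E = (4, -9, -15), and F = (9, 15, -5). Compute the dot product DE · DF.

DE = E − D = (-7, -18, -21)
DF = F − D = (-2, 6, -11)
DE · DF = (-7)·(-2) + (-18)·6 + (-21)·(-11) = 14 - 108 + 231 = 137

137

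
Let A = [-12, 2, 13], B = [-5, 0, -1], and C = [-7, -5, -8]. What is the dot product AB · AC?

343

AB = B − A = (7, -2, -14)
AC = C − A = (5, -7, -21)
AB · AC = 7·5 + (-2)·(-7) + (-14)·(-21) = 35 + 14 + 294 = 343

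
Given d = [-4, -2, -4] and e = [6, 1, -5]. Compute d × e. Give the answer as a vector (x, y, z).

i: (-2)·(-5) - (-4)·1 = 10 - (-4) = 14
j: (-4)·6 - (-4)·(-5) = -24 - 20 = -44
k: (-4)·1 - (-2)·6 = -4 - (-12) = 8
d × e = (14, -44, 8)

(14, -44, 8)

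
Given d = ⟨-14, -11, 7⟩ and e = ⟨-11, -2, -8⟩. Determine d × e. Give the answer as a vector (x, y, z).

i: (-11)·(-8) - 7·(-2) = 88 - (-14) = 102
j: 7·(-11) - (-14)·(-8) = -77 - 112 = -189
k: (-14)·(-2) - (-11)·(-11) = 28 - 121 = -93
d × e = (102, -189, -93)

(102, -189, -93)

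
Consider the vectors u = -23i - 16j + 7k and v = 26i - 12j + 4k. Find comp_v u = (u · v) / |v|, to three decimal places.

-13.073

u · v = (-23)·26 + (-16)·(-12) + 7·4 = -598 + 192 + 28 = -378
|v| = √(676 + 144 + 16) = √836 ≈ 28.9137
comp_v u = -378 / √836 ≈ -13.073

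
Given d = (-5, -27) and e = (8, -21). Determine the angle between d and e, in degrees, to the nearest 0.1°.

31.3

d · e = (-5)·8 + (-27)·(-21) = -40 + 567 = 527
|d|² = 25 + 729 = 754,  |d| = √754 ≈ 27.459060
|e|² = 64 + 441 = 505,  |e| = √505 ≈ 22.472205
cos θ = 527 / (27.459060 · 22.472205) ≈ 0.85404
θ = arccos(0.85404) ≈ 31.3°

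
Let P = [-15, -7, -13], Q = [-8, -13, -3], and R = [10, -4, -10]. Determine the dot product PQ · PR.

187

PQ = Q − P = (7, -6, 10)
PR = R − P = (25, 3, 3)
PQ · PR = 7·25 + (-6)·3 + 10·3 = 175 - 18 + 30 = 187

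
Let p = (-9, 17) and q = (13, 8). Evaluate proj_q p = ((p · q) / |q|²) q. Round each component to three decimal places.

p · q = (-9)·13 + 17·8 = -117 + 136 = 19
|q|² = 169 + 64 = 233
proj_q p = (19/233) · (13, 8) ≈ (1.060, 0.652)

(1.060, 0.652)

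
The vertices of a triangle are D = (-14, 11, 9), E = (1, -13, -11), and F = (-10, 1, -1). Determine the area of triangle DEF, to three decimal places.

48.518

DE = (15, -24, -20),  DF = (4, -10, -10)
i: (-24)·(-10) - (-20)·(-10) = 240 - 200 = 40
j: (-20)·4 - 15·(-10) = -80 - (-150) = 70
k: 15·(-10) - (-24)·4 = -150 - (-96) = -54
DE × DF = (40, 70, -54)
|DE × DF| = √9416 ≈ 97.0361
area = ½ · 97.0361 ≈ 48.518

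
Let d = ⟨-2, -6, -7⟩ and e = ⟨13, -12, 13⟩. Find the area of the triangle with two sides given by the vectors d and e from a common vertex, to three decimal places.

i: (-6)·13 - (-7)·(-12) = -78 - 84 = -162
j: (-7)·13 - (-2)·13 = -91 - (-26) = -65
k: (-2)·(-12) - (-6)·13 = 24 - (-78) = 102
d × e = (-162, -65, 102)
|d × e| = √((-162)² + (-65)² + 102²) = √40873 ≈ 202.1707
area = ½ · 202.1707 ≈ 101.085

101.085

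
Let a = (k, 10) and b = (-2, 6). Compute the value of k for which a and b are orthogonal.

a · b = k·(-2) + 10·6 = 60 - 2k
Set equal to 0: -2k = -60, so k = 30.

30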